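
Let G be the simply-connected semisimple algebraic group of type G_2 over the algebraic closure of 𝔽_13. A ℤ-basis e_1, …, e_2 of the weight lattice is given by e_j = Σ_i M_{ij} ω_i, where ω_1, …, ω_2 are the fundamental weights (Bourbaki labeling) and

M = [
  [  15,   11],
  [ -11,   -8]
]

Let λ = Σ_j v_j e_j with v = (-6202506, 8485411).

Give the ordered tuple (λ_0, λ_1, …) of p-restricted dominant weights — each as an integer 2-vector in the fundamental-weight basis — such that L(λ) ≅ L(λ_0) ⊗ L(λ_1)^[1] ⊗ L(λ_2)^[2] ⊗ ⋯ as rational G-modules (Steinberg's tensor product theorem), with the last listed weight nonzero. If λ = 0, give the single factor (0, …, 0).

Converting to the ω-basis (c_i = row i of M dotted with v = (-6202506, 8485411)):
  c_1 = (15)·(-6202506) + (11)·(8485411) = 301931
  c_2 = (-11)·(-6202506) + (-8)·(8485411) = 344278
Writing each c_i in base p = 13:
  c_1 = 301931 = 6·13^0 + 7·13^1 + 5·13^2 + 7·13^3 + 10·13^4
  c_2 = 344278 = 12·13^0 + 1·13^1 + 9·13^2 + 0·13^3 + 12·13^4
λ_0 = (6, 12)
λ_1 = (7, 1)
λ_2 = (5, 9)
λ_3 = (7, 0)
λ_4 = (10, 12)

((6, 12), (7, 1), (5, 9), (7, 0), (10, 12))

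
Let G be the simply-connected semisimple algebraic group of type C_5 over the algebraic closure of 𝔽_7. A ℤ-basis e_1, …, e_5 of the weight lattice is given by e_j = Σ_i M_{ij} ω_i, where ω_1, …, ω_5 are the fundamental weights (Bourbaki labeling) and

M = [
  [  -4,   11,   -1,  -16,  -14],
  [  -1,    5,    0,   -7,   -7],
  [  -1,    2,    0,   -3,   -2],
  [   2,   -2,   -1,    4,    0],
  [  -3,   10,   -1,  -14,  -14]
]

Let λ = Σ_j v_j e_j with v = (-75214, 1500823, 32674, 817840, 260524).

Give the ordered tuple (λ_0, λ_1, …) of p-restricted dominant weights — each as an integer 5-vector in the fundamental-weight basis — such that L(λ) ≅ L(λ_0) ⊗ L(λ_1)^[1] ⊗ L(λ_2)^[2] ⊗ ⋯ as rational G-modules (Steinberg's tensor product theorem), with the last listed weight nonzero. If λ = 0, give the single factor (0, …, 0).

ω-coordinates c = M·v, v = (-75214, 1500823, 32674, 817840, 260524):
  c_1 = (-4)·(-75214) + (11)·(1500823) + (-1)·(32674) + (-16)·(817840) + (-14)·(260524) = 44459
  c_2 = (-1)·(-75214) + (5)·(1500823) + (0)·(32674) + (-7)·(817840) + (-7)·(260524) = 30781
  c_3 = (-1)·(-75214) + (2)·(1500823) + (0)·(32674) + (-3)·(817840) + (-2)·(260524) = 102292
  c_4 = (2)·(-75214) + (-2)·(1500823) + (-1)·(32674) + (4)·(817840) + (0)·(260524) = 86612
  c_5 = (-3)·(-75214) + (10)·(1500823) + (-1)·(32674) + (-14)·(817840) + (-14)·(260524) = 104102
p = 7; digits c_i = Σ_j d_{ij}·7^j, 0 ≤ d_{ij} < 7:
  c_1 = 44459 = 2·7^0 + 2·7^1 + 4·7^2 + 3·7^3 + 4·7^4 + 2·7^5
  c_2 = 30781 = 2·7^0 + 1·7^1 + 5·7^2 + 5·7^3 + 5·7^4 + 1·7^5
  c_3 = 102292 = 1·7^0 + 4·7^1 + 1·7^2 + 4·7^3 + 0·7^4 + 6·7^5
  c_4 = 86612 = 1·7^0 + 4·7^1 + 3·7^2 + 0·7^3 + 1·7^4 + 5·7^5
  c_5 = 104102 = 5·7^0 + 3·7^1 + 3·7^2 + 2·7^3 + 1·7^4 + 6·7^5
p-restricted factor λ_0 = (2, 2, 1, 1, 5)
p-restricted factor λ_1 = (2, 1, 4, 4, 3)
p-restricted factor λ_2 = (4, 5, 1, 3, 3)
p-restricted factor λ_3 = (3, 5, 4, 0, 2)
p-restricted factor λ_4 = (4, 5, 0, 1, 1)
p-restricted factor λ_5 = (2, 1, 6, 5, 6)

((2, 2, 1, 1, 5), (2, 1, 4, 4, 3), (4, 5, 1, 3, 3), (3, 5, 4, 0, 2), (4, 5, 0, 1, 1), (2, 1, 6, 5, 6))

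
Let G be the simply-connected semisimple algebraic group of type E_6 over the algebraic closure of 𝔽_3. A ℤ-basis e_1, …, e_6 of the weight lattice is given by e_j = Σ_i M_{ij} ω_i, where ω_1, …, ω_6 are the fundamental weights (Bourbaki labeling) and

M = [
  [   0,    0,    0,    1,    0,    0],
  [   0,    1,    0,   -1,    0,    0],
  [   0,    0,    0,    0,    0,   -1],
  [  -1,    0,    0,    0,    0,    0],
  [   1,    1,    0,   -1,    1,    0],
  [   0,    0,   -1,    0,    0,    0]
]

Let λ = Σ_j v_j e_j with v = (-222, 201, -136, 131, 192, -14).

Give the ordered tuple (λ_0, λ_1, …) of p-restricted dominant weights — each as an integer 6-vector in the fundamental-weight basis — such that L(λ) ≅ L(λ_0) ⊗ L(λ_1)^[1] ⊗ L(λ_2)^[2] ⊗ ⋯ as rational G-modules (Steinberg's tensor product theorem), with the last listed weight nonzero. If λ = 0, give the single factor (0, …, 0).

((2, 1, 2, 0, 1, 1), (1, 2, 1, 2, 1, 0), (2, 1, 1, 0, 1, 0), (1, 2, 0, 2, 1, 2), (1, 0, 0, 2, 0, 1))

Compute c_i = Σ_j M_{ij} v_j with v = (-222, 201, -136, 131, 192, -14):
  c_1 = (0)·(-222) + (0)·(201) + (0)·(-136) + (1)·(131) + (0)·(192) + (0)·(-14) = 131
  c_2 = (0)·(-222) + (1)·(201) + (0)·(-136) + (-1)·(131) + (0)·(192) + (0)·(-14) = 70
  c_3 = (0)·(-222) + (0)·(201) + (0)·(-136) + (0)·(131) + (0)·(192) + (-1)·(-14) = 14
  c_4 = (-1)·(-222) + (0)·(201) + (0)·(-136) + (0)·(131) + (0)·(192) + (0)·(-14) = 222
  c_5 = (1)·(-222) + (1)·(201) + (0)·(-136) + (-1)·(131) + (1)·(192) + (0)·(-14) = 40
  c_6 = (0)·(-222) + (0)·(201) + (-1)·(-136) + (0)·(131) + (0)·(192) + (0)·(-14) = 136
p = 3; digits c_i = Σ_j d_{ij}·3^j, 0 ≤ d_{ij} < 3:
  c_1 = 131 = 2·3^0 + 1·3^1 + 2·3^2 + 1·3^3 + 1·3^4
  c_2 = 70 = 1·3^0 + 2·3^1 + 1·3^2 + 2·3^3
  c_3 = 14 = 2·3^0 + 1·3^1 + 1·3^2
  c_4 = 222 = 0·3^0 + 2·3^1 + 0·3^2 + 2·3^3 + 2·3^4
  c_5 = 40 = 1·3^0 + 1·3^1 + 1·3^2 + 1·3^3
  c_6 = 136 = 1·3^0 + 0·3^1 + 0·3^2 + 2·3^3 + 1·3^4
λ_0 = (2, 1, 2, 0, 1, 1)
λ_1 = (1, 2, 1, 2, 1, 0)
λ_2 = (2, 1, 1, 0, 1, 0)
λ_3 = (1, 2, 0, 2, 1, 2)
λ_4 = (1, 0, 0, 2, 0, 1)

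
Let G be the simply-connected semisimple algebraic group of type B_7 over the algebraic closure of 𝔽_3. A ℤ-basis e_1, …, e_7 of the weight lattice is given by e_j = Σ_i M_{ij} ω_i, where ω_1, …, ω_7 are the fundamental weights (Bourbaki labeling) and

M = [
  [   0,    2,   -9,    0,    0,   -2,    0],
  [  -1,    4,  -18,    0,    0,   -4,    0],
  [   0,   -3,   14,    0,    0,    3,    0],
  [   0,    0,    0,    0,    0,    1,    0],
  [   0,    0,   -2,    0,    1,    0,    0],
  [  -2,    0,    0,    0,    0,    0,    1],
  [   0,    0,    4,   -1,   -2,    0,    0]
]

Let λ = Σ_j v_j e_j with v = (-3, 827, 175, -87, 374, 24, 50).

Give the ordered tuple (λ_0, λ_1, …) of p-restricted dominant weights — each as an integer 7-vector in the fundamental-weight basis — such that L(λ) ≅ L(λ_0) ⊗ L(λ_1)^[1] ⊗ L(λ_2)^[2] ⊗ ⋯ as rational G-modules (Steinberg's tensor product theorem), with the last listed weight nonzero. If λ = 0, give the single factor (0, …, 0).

((1, 2, 2, 0, 0, 2, 0), (1, 0, 1, 2, 2, 0, 1), (0, 1, 1, 2, 2, 0, 1), (1, 2, 1, 0, 0, 2, 1))

Compute c_i = Σ_j M_{ij} v_j with v = (-3, 827, 175, -87, 374, 24, 50):
  c_1 = 0*-3 + 2*827 + -9*175 + 0*-87 + 0*374 + -2*24 + 0*50 = 31
  c_2 = -1*-3 + 4*827 + -18*175 + 0*-87 + 0*374 + -4*24 + 0*50 = 65
  c_3 = 0*-3 + -3*827 + 14*175 + 0*-87 + 0*374 + 3*24 + 0*50 = 41
  c_4 = 0*-3 + 0*827 + 0*175 + 0*-87 + 0*374 + 1*24 + 0*50 = 24
  c_5 = 0*-3 + 0*827 + -2*175 + 0*-87 + 1*374 + 0*24 + 0*50 = 24
  c_6 = -2*-3 + 0*827 + 0*175 + 0*-87 + 0*374 + 0*24 + 1*50 = 56
  c_7 = 0*-3 + 0*827 + 4*175 + -1*-87 + -2*374 + 0*24 + 0*50 = 39
p = 3; digits c_i = Σ_j d_{ij}·3^j, 0 ≤ d_{ij} < 3:
  c_1 = 31 = 1·3^0 + 1·3^1 + 0·3^2 + 1·3^3
  c_2 = 65 = 2·3^0 + 0·3^1 + 1·3^2 + 2·3^3
  c_3 = 41 = 2·3^0 + 1·3^1 + 1·3^2 + 1·3^3
  c_4 = 24 = 0·3^0 + 2·3^1 + 2·3^2
  c_5 = 24 = 0·3^0 + 2·3^1 + 2·3^2
  c_6 = 56 = 2·3^0 + 0·3^1 + 0·3^2 + 2·3^3
  c_7 = 39 = 0·3^0 + 1·3^1 + 1·3^2 + 1·3^3
p-restricted factor λ_0 = (1, 2, 2, 0, 0, 2, 0)
p-restricted factor λ_1 = (1, 0, 1, 2, 2, 0, 1)
p-restricted factor λ_2 = (0, 1, 1, 2, 2, 0, 1)
p-restricted factor λ_3 = (1, 2, 1, 0, 0, 2, 1)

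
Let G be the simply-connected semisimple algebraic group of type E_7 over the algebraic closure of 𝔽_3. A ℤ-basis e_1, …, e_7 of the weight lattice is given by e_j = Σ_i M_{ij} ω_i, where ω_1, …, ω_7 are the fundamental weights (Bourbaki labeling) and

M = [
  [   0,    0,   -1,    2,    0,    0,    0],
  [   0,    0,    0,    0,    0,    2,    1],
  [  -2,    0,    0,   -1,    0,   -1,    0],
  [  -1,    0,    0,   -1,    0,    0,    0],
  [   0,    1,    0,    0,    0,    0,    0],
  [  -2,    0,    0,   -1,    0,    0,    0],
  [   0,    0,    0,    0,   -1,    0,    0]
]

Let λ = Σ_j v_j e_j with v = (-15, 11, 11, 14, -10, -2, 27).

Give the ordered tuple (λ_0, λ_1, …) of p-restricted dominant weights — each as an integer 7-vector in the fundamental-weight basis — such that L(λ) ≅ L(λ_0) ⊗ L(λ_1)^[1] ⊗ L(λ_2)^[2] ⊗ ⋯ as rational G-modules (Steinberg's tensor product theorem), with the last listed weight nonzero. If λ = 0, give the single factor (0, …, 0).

Change of basis e → ω: c = M·v where v = (-15, 11, 11, 14, -10, -2, 27):
  c_1 = (0)·(-15) + (0)·(11) + (-1)·(11) + (2)·(14) + (0)·(-10) + (0)·(-2) + (0)·(27) = 17
  c_2 = (0)·(-15) + (0)·(11) + (0)·(11) + (0)·(14) + (0)·(-10) + (2)·(-2) + (1)·(27) = 23
  c_3 = (-2)·(-15) + (0)·(11) + (0)·(11) + (-1)·(14) + (0)·(-10) + (-1)·(-2) + (0)·(27) = 18
  c_4 = (-1)·(-15) + (0)·(11) + (0)·(11) + (-1)·(14) + (0)·(-10) + (0)·(-2) + (0)·(27) = 1
  c_5 = (0)·(-15) + (1)·(11) + (0)·(11) + (0)·(14) + (0)·(-10) + (0)·(-2) + (0)·(27) = 11
  c_6 = (-2)·(-15) + (0)·(11) + (0)·(11) + (-1)·(14) + (0)·(-10) + (0)·(-2) + (0)·(27) = 16
  c_7 = (0)·(-15) + (0)·(11) + (0)·(11) + (0)·(14) + (-1)·(-10) + (0)·(-2) + (0)·(27) = 10
Expand coordinatewise in base 3:
  c_1 = 17 = 2·3^0 + 2·3^1 + 1·3^2
  c_2 = 23 = 2·3^0 + 1·3^1 + 2·3^2
  c_3 = 18 = 0·3^0 + 0·3^1 + 2·3^2
  c_4 = 1 = 1·3^0
  c_5 = 11 = 2·3^0 + 0·3^1 + 1·3^2
  c_6 = 16 = 1·3^0 + 2·3^1 + 1·3^2
  c_7 = 10 = 1·3^0 + 0·3^1 + 1·3^2
p-restricted factor λ_0 = (2, 2, 0, 1, 2, 1, 1)
p-restricted factor λ_1 = (2, 1, 0, 0, 0, 2, 0)
p-restricted factor λ_2 = (1, 2, 2, 0, 1, 1, 1)

((2, 2, 0, 1, 2, 1, 1), (2, 1, 0, 0, 0, 2, 0), (1, 2, 2, 0, 1, 1, 1))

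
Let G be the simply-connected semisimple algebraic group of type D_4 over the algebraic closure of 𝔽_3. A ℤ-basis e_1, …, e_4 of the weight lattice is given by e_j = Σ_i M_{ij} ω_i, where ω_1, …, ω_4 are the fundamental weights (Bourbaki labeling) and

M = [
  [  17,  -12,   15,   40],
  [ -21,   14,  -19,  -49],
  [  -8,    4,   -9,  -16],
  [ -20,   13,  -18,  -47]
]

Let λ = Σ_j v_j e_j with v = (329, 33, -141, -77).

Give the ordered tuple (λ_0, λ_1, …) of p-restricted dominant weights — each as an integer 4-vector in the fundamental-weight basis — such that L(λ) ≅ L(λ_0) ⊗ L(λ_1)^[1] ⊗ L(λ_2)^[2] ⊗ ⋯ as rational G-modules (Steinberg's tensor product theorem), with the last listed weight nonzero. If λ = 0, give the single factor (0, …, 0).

((2, 2, 1, 0), (0, 1, 0, 2))

In the fundamental-weight basis, λ has coordinates c = M·v (v = (329, 33, -141, -77)):
  c_1 = (17)·(329) + (-12)·(33) + (15)·(-141) + (40)·(-77) = 2
  c_2 = (-21)·(329) + (14)·(33) + (-19)·(-141) + (-49)·(-77) = 5
  c_3 = (-8)·(329) + (4)·(33) + (-9)·(-141) + (-16)·(-77) = 1
  c_4 = (-20)·(329) + (13)·(33) + (-18)·(-141) + (-47)·(-77) = 6
p = 3; digits c_i = Σ_j d_{ij}·3^j, 0 ≤ d_{ij} < 3:
  c_1 = 2 = 2·3^0
  c_2 = 5 = 2·3^0 + 1·3^1
  c_3 = 1 = 1·3^0
  c_4 = 6 = 0·3^0 + 2·3^1
Factor λ_0 = (2, 2, 1, 0)
Factor λ_1 = (0, 1, 0, 2)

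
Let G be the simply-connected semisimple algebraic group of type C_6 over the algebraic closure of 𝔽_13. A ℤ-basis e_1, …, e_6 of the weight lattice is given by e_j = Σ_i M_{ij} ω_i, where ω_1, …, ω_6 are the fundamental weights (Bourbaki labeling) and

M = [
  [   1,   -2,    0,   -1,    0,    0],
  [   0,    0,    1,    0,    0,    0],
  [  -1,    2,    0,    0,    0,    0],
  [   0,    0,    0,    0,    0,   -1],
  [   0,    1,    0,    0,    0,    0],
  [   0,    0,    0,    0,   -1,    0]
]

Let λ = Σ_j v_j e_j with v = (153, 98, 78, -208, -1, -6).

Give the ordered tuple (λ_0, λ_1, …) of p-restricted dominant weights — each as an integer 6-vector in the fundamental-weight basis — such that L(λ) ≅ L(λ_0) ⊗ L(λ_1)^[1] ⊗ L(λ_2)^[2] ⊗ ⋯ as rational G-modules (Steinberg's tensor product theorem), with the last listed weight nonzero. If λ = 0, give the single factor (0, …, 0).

ω-coordinates c = M·v, v = (153, 98, 78, -208, -1, -6):
  c_1 = 1·153 + (-2)·(98) + 0·78 + (-1)·(-208) + (0)·(-1) + (0)·(-6) = 165
  c_2 = 0·153 + 0·98 + 1·78 + (0)·(-208) + (0)·(-1) + (0)·(-6) = 78
  c_3 = (-1)·(153) + 2·98 + 0·78 + (0)·(-208) + (0)·(-1) + (0)·(-6) = 43
  c_4 = 0·153 + 0·98 + 0·78 + (0)·(-208) + (0)·(-1) + (-1)·(-6) = 6
  c_5 = 0·153 + 1·98 + 0·78 + (0)·(-208) + (0)·(-1) + (0)·(-6) = 98
  c_6 = 0·153 + 0·98 + 0·78 + (0)·(-208) + (-1)·(-1) + (0)·(-6) = 1
Writing each c_i in base p = 13:
  c_1 = 165 = 9·13^0 + 12·13^1
  c_2 = 78 = 0·13^0 + 6·13^1
  c_3 = 43 = 4·13^0 + 3·13^1
  c_4 = 6 = 6·13^0
  c_5 = 98 = 7·13^0 + 7·13^1
  c_6 = 1 = 1·13^0
p-restricted factor λ_0 = (9, 0, 4, 6, 7, 1)
p-restricted factor λ_1 = (12, 6, 3, 0, 7, 0)

((9, 0, 4, 6, 7, 1), (12, 6, 3, 0, 7, 0))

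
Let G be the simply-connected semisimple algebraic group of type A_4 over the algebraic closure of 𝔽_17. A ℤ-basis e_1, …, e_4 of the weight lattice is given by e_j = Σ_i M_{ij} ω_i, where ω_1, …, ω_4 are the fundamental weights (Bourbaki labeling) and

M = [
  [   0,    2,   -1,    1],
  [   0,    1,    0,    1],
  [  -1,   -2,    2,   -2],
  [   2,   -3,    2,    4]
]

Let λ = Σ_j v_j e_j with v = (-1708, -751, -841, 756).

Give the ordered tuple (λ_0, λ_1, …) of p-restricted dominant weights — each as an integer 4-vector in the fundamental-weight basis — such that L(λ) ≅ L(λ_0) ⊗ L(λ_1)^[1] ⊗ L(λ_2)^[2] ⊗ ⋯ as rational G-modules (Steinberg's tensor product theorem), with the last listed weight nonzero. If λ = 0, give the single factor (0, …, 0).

((10, 5, 16, 9), (5, 0, 0, 10))

Converting to the ω-basis (c_i = row i of M dotted with v = (-1708, -751, -841, 756)):
  c_1 = 0*-1708 + 2*-751 + -1*-841 + 1*756 = 95
  c_2 = 0*-1708 + 1*-751 + 0*-841 + 1*756 = 5
  c_3 = -1*-1708 + -2*-751 + 2*-841 + -2*756 = 16
  c_4 = 2*-1708 + -3*-751 + 2*-841 + 4*756 = 179
Base-17 expansion of each c_i:
  c_1 = 95 = 10·17^0 + 5·17^1
  c_2 = 5 = 5·17^0
  c_3 = 16 = 16·17^0
  c_4 = 179 = 9·17^0 + 10·17^1
λ_0 = (10, 5, 16, 9)
λ_1 = (5, 0, 0, 10)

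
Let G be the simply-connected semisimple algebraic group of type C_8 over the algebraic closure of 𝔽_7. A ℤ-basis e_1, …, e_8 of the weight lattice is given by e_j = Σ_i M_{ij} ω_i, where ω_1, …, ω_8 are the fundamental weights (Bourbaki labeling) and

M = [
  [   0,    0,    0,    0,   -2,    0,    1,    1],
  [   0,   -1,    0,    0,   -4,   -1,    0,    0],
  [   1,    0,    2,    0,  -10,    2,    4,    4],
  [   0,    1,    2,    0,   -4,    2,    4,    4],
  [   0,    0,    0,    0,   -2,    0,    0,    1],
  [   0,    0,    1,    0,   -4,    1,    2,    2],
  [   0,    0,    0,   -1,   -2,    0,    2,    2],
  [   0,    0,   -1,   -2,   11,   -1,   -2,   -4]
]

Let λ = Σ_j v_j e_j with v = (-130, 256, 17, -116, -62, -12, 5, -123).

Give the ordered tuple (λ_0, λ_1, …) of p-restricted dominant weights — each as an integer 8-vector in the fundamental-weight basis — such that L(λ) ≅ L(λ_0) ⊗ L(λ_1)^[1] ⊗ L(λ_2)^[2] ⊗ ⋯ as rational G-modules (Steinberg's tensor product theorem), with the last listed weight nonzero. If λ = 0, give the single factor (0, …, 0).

((6, 4, 0, 0, 1, 3, 4, 6), (0, 0, 4, 6, 0, 2, 0, 3))

Converting to the ω-basis (c_i = row i of M dotted with v = (-130, 256, 17, -116, -62, -12, 5, -123)):
  c_1 = (0)·(-130) + (0)·(256) + (0)·(17) + (0)·(-116) + (-2)·(-62) + (0)·(-12) + (1)·(5) + (1)·(-123) = 6
  c_2 = (0)·(-130) + (-1)·(256) + (0)·(17) + (0)·(-116) + (-4)·(-62) + (-1)·(-12) + (0)·(5) + (0)·(-123) = 4
  c_3 = (1)·(-130) + (0)·(256) + (2)·(17) + (0)·(-116) + (-10)·(-62) + (2)·(-12) + (4)·(5) + (4)·(-123) = 28
  c_4 = (0)·(-130) + (1)·(256) + (2)·(17) + (0)·(-116) + (-4)·(-62) + (2)·(-12) + (4)·(5) + (4)·(-123) = 42
  c_5 = (0)·(-130) + (0)·(256) + (0)·(17) + (0)·(-116) + (-2)·(-62) + (0)·(-12) + (0)·(5) + (1)·(-123) = 1
  c_6 = (0)·(-130) + (0)·(256) + (1)·(17) + (0)·(-116) + (-4)·(-62) + (1)·(-12) + (2)·(5) + (2)·(-123) = 17
  c_7 = (0)·(-130) + (0)·(256) + (0)·(17) + (-1)·(-116) + (-2)·(-62) + (0)·(-12) + (2)·(5) + (2)·(-123) = 4
  c_8 = (0)·(-130) + (0)·(256) + (-1)·(17) + (-2)·(-116) + (11)·(-62) + (-1)·(-12) + (-2)·(5) + (-4)·(-123) = 27
Base-7 expansion of each c_i:
  c_1 = 6 = 6·7^0
  c_2 = 4 = 4·7^0
  c_3 = 28 = 0·7^0 + 4·7^1
  c_4 = 42 = 0·7^0 + 6·7^1
  c_5 = 1 = 1·7^0
  c_6 = 17 = 3·7^0 + 2·7^1
  c_7 = 4 = 4·7^0
  c_8 = 27 = 6·7^0 + 3·7^1
Factor λ_0 = (6, 4, 0, 0, 1, 3, 4, 6)
Factor λ_1 = (0, 0, 4, 6, 0, 2, 0, 3)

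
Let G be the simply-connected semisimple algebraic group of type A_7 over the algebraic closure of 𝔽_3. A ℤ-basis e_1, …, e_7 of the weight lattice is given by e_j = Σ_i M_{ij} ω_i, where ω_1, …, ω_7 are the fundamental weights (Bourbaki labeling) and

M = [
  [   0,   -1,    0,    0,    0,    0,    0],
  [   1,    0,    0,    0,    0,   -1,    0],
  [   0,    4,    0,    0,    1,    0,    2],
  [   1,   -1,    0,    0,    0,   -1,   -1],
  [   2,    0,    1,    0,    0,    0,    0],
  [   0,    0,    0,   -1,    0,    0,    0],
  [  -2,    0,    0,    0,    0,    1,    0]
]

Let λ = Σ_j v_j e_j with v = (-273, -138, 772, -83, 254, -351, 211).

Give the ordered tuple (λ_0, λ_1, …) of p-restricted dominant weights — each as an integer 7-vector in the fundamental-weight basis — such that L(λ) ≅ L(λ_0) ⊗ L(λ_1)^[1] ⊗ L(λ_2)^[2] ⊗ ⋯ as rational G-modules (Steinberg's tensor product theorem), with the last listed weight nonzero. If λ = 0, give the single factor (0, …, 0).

Change of basis e → ω: c = M·v where v = (-273, -138, 772, -83, 254, -351, 211):
  c_1 = (0)·(-273) + (-1)·(-138) + (0)·(772) + (0)·(-83) + (0)·(254) + (0)·(-351) + (0)·(211) = 138
  c_2 = (1)·(-273) + (0)·(-138) + (0)·(772) + (0)·(-83) + (0)·(254) + (-1)·(-351) + (0)·(211) = 78
  c_3 = (0)·(-273) + (4)·(-138) + (0)·(772) + (0)·(-83) + (1)·(254) + (0)·(-351) + (2)·(211) = 124
  c_4 = (1)·(-273) + (-1)·(-138) + (0)·(772) + (0)·(-83) + (0)·(254) + (-1)·(-351) + (-1)·(211) = 5
  c_5 = (2)·(-273) + (0)·(-138) + (1)·(772) + (0)·(-83) + (0)·(254) + (0)·(-351) + (0)·(211) = 226
  c_6 = (0)·(-273) + (0)·(-138) + (0)·(772) + (-1)·(-83) + (0)·(254) + (0)·(-351) + (0)·(211) = 83
  c_7 = (-2)·(-273) + (0)·(-138) + (0)·(772) + (0)·(-83) + (0)·(254) + (1)·(-351) + (0)·(211) = 195
Expand coordinatewise in base 3:
  c_1 = 138 = 0·3^0 + 1·3^1 + 0·3^2 + 2·3^3 + 1·3^4
  c_2 = 78 = 0·3^0 + 2·3^1 + 2·3^2 + 2·3^3
  c_3 = 124 = 1·3^0 + 2·3^1 + 1·3^2 + 1·3^3 + 1·3^4
  c_4 = 5 = 2·3^0 + 1·3^1
  c_5 = 226 = 1·3^0 + 0·3^1 + 1·3^2 + 2·3^3 + 2·3^4
  c_6 = 83 = 2·3^0 + 0·3^1 + 0·3^2 + 0·3^3 + 1·3^4
  c_7 = 195 = 0·3^0 + 2·3^1 + 0·3^2 + 1·3^3 + 2·3^4
Factor λ_0 = (0, 0, 1, 2, 1, 2, 0)
Factor λ_1 = (1, 2, 2, 1, 0, 0, 2)
Factor λ_2 = (0, 2, 1, 0, 1, 0, 0)
Factor λ_3 = (2, 2, 1, 0, 2, 0, 1)
Factor λ_4 = (1, 0, 1, 0, 2, 1, 2)

((0, 0, 1, 2, 1, 2, 0), (1, 2, 2, 1, 0, 0, 2), (0, 2, 1, 0, 1, 0, 0), (2, 2, 1, 0, 2, 0, 1), (1, 0, 1, 0, 2, 1, 2))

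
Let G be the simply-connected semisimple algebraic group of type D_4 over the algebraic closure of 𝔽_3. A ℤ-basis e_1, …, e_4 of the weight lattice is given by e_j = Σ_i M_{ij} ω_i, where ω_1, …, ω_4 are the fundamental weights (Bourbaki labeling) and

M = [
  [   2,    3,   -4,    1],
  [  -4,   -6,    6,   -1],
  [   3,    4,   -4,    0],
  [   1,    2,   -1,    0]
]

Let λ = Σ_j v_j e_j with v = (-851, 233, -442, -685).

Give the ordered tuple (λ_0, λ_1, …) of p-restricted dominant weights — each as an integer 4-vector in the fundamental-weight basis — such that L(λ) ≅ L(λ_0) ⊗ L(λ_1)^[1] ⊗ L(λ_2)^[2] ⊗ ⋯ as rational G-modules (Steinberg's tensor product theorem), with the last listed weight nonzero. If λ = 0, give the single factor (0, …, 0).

((2, 0, 0, 0), (2, 1, 1, 1), (2, 1, 1, 0), (2, 1, 2, 2), (0, 0, 1, 0))

In the fundamental-weight basis, λ has coordinates c = M·v (v = (-851, 233, -442, -685)):
  c_1 = (2)·(-851) + 3·233 + (-4)·(-442) + (1)·(-685) = 80
  c_2 = (-4)·(-851) + (-6)·(233) + (6)·(-442) + (-1)·(-685) = 39
  c_3 = (3)·(-851) + 4·233 + (-4)·(-442) + (0)·(-685) = 147
  c_4 = (1)·(-851) + 2·233 + (-1)·(-442) + (0)·(-685) = 57
Writing each c_i in base p = 3:
  c_1 = 80 = 2·3^0 + 2·3^1 + 2·3^2 + 2·3^3
  c_2 = 39 = 0·3^0 + 1·3^1 + 1·3^2 + 1·3^3
  c_3 = 147 = 0·3^0 + 1·3^1 + 1·3^2 + 2·3^3 + 1·3^4
  c_4 = 57 = 0·3^0 + 1·3^1 + 0·3^2 + 2·3^3
p-restricted factor λ_0 = (2, 0, 0, 0)
p-restricted factor λ_1 = (2, 1, 1, 1)
p-restricted factor λ_2 = (2, 1, 1, 0)
p-restricted factor λ_3 = (2, 1, 2, 2)
p-restricted factor λ_4 = (0, 0, 1, 0)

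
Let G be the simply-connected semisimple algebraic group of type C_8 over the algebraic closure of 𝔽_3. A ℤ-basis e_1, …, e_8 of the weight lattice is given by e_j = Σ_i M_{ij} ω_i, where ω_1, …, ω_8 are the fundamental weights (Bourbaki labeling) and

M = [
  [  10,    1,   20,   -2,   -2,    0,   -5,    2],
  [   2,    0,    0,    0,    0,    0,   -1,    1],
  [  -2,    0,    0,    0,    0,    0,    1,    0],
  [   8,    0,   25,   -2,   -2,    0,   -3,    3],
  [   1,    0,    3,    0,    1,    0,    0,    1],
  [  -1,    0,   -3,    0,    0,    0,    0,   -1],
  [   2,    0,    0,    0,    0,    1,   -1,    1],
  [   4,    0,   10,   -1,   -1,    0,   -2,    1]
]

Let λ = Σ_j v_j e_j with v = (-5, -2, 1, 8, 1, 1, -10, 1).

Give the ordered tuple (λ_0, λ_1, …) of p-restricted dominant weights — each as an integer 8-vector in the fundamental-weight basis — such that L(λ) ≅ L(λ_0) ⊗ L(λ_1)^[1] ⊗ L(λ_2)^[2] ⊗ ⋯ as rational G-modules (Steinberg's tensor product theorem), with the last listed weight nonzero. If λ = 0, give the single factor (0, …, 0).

Compute c_i = Σ_j M_{ij} v_j with v = (-5, -2, 1, 8, 1, 1, -10, 1):
  c_1 = 10*-5 + 1*-2 + 20*1 + -2*8 + -2*1 + 0*1 + -5*-10 + 2*1 = 2
  c_2 = 2*-5 + 0*-2 + 0*1 + 0*8 + 0*1 + 0*1 + -1*-10 + 1*1 = 1
  c_3 = -2*-5 + 0*-2 + 0*1 + 0*8 + 0*1 + 0*1 + 1*-10 + 0*1 = 0
  c_4 = 8*-5 + 0*-2 + 25*1 + -2*8 + -2*1 + 0*1 + -3*-10 + 3*1 = 0
  c_5 = 1*-5 + 0*-2 + 3*1 + 0*8 + 1*1 + 0*1 + 0*-10 + 1*1 = 0
  c_6 = -1*-5 + 0*-2 + -3*1 + 0*8 + 0*1 + 0*1 + 0*-10 + -1*1 = 1
  c_7 = 2*-5 + 0*-2 + 0*1 + 0*8 + 0*1 + 1*1 + -1*-10 + 1*1 = 2
  c_8 = 4*-5 + 0*-2 + 10*1 + -1*8 + -1*1 + 0*1 + -2*-10 + 1*1 = 2
Base-3 expansion of each c_i:
  c_1 = 2 = 2·3^0
  c_2 = 1 = 1·3^0
  c_3 = 0
  c_4 = 0
  c_5 = 0
  c_6 = 1 = 1·3^0
  c_7 = 2 = 2·3^0
  c_8 = 2 = 2·3^0
λ_0 = (2, 1, 0, 0, 0, 1, 2, 2)

((2, 1, 0, 0, 0, 1, 2, 2),)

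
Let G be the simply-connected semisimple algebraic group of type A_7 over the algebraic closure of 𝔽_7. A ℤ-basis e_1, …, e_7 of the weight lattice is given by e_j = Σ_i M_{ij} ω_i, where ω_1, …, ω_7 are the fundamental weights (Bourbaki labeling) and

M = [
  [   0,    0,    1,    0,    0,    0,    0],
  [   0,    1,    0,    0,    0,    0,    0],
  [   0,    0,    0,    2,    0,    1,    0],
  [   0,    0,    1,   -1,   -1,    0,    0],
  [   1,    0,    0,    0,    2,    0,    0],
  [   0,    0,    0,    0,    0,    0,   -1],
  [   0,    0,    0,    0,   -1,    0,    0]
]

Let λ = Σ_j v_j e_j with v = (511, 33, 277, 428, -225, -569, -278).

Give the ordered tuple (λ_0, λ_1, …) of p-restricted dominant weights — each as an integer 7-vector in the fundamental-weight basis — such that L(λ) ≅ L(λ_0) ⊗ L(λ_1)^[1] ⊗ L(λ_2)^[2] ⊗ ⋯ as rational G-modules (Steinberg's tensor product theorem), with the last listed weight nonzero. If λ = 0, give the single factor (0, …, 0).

((4, 5, 0, 4, 5, 5, 1), (4, 4, 6, 3, 1, 4, 4), (5, 0, 5, 1, 1, 5, 4))

ω-coordinates c = M·v, v = (511, 33, 277, 428, -225, -569, -278):
  c_1 = 0·511 + 0·33 + 1·277 + 0·428 + (0)·(-225) + (0)·(-569) + (0)·(-278) = 277
  c_2 = 0·511 + 1·33 + 0·277 + 0·428 + (0)·(-225) + (0)·(-569) + (0)·(-278) = 33
  c_3 = 0·511 + 0·33 + 0·277 + 2·428 + (0)·(-225) + (1)·(-569) + (0)·(-278) = 287
  c_4 = 0·511 + 0·33 + 1·277 + (-1)·(428) + (-1)·(-225) + (0)·(-569) + (0)·(-278) = 74
  c_5 = 1·511 + 0·33 + 0·277 + 0·428 + (2)·(-225) + (0)·(-569) + (0)·(-278) = 61
  c_6 = 0·511 + 0·33 + 0·277 + 0·428 + (0)·(-225) + (0)·(-569) + (-1)·(-278) = 278
  c_7 = 0·511 + 0·33 + 0·277 + 0·428 + (-1)·(-225) + (0)·(-569) + (0)·(-278) = 225
Writing each c_i in base p = 7:
  c_1 = 277 = 4·7^0 + 4·7^1 + 5·7^2
  c_2 = 33 = 5·7^0 + 4·7^1
  c_3 = 287 = 0·7^0 + 6·7^1 + 5·7^2
  c_4 = 74 = 4·7^0 + 3·7^1 + 1·7^2
  c_5 = 61 = 5·7^0 + 1·7^1 + 1·7^2
  c_6 = 278 = 5·7^0 + 4·7^1 + 5·7^2
  c_7 = 225 = 1·7^0 + 4·7^1 + 4·7^2
p-restricted factor λ_0 = (4, 5, 0, 4, 5, 5, 1)
p-restricted factor λ_1 = (4, 4, 6, 3, 1, 4, 4)
p-restricted factor λ_2 = (5, 0, 5, 1, 1, 5, 4)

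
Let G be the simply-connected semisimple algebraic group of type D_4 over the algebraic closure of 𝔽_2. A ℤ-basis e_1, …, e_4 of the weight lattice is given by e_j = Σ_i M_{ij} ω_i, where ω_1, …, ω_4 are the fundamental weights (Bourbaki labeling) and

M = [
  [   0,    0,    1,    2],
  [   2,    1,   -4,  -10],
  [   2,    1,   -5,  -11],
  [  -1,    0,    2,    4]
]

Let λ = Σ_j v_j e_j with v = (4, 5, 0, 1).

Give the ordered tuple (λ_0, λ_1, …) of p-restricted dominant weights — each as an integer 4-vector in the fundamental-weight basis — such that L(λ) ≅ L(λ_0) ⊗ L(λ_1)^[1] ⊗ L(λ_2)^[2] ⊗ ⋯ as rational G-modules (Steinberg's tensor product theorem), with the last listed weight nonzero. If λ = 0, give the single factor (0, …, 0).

((0, 1, 0, 0), (1, 1, 1, 0))

Change of basis e → ω: c = M·v where v = (4, 5, 0, 1):
  c_1 = 0*4 + 0*5 + 1*0 + 2*1 = 2
  c_2 = 2*4 + 1*5 + -4*0 + -10*1 = 3
  c_3 = 2*4 + 1*5 + -5*0 + -11*1 = 2
  c_4 = -1*4 + 0*5 + 2*0 + 4*1 = 0
p = 2; digits c_i = Σ_j d_{ij}·2^j, 0 ≤ d_{ij} < 2:
  c_1 = 2 = 0·2^0 + 1·2^1
  c_2 = 3 = 1·2^0 + 1·2^1
  c_3 = 2 = 0·2^0 + 1·2^1
  c_4 = 0
λ_0 = (0, 1, 0, 0)
λ_1 = (1, 1, 1, 0)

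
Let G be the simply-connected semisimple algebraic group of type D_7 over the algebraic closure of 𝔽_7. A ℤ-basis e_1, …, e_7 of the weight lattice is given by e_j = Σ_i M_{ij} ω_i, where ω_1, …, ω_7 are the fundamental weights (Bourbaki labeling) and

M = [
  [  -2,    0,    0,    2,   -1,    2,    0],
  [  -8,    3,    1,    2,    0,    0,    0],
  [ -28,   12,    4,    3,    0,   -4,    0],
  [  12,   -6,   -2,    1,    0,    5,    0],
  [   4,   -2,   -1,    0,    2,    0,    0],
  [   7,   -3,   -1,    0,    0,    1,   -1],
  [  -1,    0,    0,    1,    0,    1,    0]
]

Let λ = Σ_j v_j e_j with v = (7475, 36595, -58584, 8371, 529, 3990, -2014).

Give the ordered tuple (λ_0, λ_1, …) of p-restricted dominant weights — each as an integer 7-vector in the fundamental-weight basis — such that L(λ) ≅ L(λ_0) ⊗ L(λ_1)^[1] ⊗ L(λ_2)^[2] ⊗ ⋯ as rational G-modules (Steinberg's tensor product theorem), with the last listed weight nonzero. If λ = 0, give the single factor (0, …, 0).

((3, 2, 2, 2, 0, 2, 0), (4, 1, 0, 5, 5, 3, 5), (6, 5, 4, 3, 4, 5, 1), (5, 2, 6, 3, 5, 6, 0), (3, 3, 1, 6, 6, 2, 2))

In the fundamental-weight basis, λ has coordinates c = M·v (v = (7475, 36595, -58584, 8371, 529, 3990, -2014)):
  c_1 = -2*7475 + 0*36595 + 0*-58584 + 2*8371 + -1*529 + 2*3990 + 0*-2014 = 9243
  c_2 = -8*7475 + 3*36595 + 1*-58584 + 2*8371 + 0*529 + 0*3990 + 0*-2014 = 8143
  c_3 = -28*7475 + 12*36595 + 4*-58584 + 3*8371 + 0*529 + -4*3990 + 0*-2014 = 4657
  c_4 = 12*7475 + -6*36595 + -2*-58584 + 1*8371 + 0*529 + 5*3990 + 0*-2014 = 15619
  c_5 = 4*7475 + -2*36595 + -1*-58584 + 0*8371 + 2*529 + 0*3990 + 0*-2014 = 16352
  c_6 = 7*7475 + -3*36595 + -1*-58584 + 0*8371 + 0*529 + 1*3990 + -1*-2014 = 7128
  c_7 = -1*7475 + 0*36595 + 0*-58584 + 1*8371 + 0*529 + 1*3990 + 0*-2014 = 4886
Base-7 expansion of each c_i:
  c_1 = 9243 = 3·7^0 + 4·7^1 + 6·7^2 + 5·7^3 + 3·7^4
  c_2 = 8143 = 2·7^0 + 1·7^1 + 5·7^2 + 2·7^3 + 3·7^4
  c_3 = 4657 = 2·7^0 + 0·7^1 + 4·7^2 + 6·7^3 + 1·7^4
  c_4 = 15619 = 2·7^0 + 5·7^1 + 3·7^2 + 3·7^3 + 6·7^4
  c_5 = 16352 = 0·7^0 + 5·7^1 + 4·7^2 + 5·7^3 + 6·7^4
  c_6 = 7128 = 2·7^0 + 3·7^1 + 5·7^2 + 6·7^3 + 2·7^4
  c_7 = 4886 = 0·7^0 + 5·7^1 + 1·7^2 + 0·7^3 + 2·7^4
λ_0 = (3, 2, 2, 2, 0, 2, 0)
λ_1 = (4, 1, 0, 5, 5, 3, 5)
λ_2 = (6, 5, 4, 3, 4, 5, 1)
λ_3 = (5, 2, 6, 3, 5, 6, 0)
λ_4 = (3, 3, 1, 6, 6, 2, 2)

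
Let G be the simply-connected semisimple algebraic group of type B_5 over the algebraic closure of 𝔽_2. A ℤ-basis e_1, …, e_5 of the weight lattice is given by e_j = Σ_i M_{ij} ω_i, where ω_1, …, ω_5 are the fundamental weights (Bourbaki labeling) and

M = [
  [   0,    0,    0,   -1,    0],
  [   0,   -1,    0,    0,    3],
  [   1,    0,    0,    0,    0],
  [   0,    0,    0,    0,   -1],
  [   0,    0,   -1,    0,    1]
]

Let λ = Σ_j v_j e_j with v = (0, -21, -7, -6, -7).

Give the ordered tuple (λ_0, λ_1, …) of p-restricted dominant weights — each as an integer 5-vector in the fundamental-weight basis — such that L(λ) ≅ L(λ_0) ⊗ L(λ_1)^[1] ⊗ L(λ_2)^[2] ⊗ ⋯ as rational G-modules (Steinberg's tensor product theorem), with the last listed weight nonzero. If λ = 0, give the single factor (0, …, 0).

ω-coordinates c = M·v, v = (0, -21, -7, -6, -7):
  c_1 = 0*0 + 0*-21 + 0*-7 + -1*-6 + 0*-7 = 6
  c_2 = 0*0 + -1*-21 + 0*-7 + 0*-6 + 3*-7 = 0
  c_3 = 1*0 + 0*-21 + 0*-7 + 0*-6 + 0*-7 = 0
  c_4 = 0*0 + 0*-21 + 0*-7 + 0*-6 + -1*-7 = 7
  c_5 = 0*0 + 0*-21 + -1*-7 + 0*-6 + 1*-7 = 0
Writing each c_i in base p = 2:
  c_1 = 6 = 0·2^0 + 1·2^1 + 1·2^2
  c_2 = 0
  c_3 = 0
  c_4 = 7 = 1·2^0 + 1·2^1 + 1·2^2
  c_5 = 0
λ_0 = (0, 0, 0, 1, 0)
λ_1 = (1, 0, 0, 1, 0)
λ_2 = (1, 0, 0, 1, 0)

((0, 0, 0, 1, 0), (1, 0, 0, 1, 0), (1, 0, 0, 1, 0))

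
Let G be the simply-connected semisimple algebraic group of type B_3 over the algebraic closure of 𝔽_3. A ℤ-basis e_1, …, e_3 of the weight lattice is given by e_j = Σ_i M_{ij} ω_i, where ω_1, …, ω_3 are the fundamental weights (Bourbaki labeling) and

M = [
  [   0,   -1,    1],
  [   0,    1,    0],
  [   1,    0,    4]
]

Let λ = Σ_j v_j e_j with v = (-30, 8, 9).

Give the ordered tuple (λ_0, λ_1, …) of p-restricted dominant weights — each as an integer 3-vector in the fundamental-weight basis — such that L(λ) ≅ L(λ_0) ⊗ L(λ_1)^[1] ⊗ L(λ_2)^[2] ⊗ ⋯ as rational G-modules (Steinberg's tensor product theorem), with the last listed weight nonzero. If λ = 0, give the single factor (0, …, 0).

((1, 2, 0), (0, 2, 2))

ω-coordinates c = M·v, v = (-30, 8, 9):
  c_1 = (0)·(-30) + (-1)·(8) + 1·9 = 1
  c_2 = (0)·(-30) + 1·8 + 0·9 = 8
  c_3 = (1)·(-30) + 0·8 + 4·9 = 6
Writing each c_i in base p = 3:
  c_1 = 1 = 1·3^0
  c_2 = 8 = 2·3^0 + 2·3^1
  c_3 = 6 = 0·3^0 + 2·3^1
λ_0 = (1, 2, 0)
λ_1 = (0, 2, 2)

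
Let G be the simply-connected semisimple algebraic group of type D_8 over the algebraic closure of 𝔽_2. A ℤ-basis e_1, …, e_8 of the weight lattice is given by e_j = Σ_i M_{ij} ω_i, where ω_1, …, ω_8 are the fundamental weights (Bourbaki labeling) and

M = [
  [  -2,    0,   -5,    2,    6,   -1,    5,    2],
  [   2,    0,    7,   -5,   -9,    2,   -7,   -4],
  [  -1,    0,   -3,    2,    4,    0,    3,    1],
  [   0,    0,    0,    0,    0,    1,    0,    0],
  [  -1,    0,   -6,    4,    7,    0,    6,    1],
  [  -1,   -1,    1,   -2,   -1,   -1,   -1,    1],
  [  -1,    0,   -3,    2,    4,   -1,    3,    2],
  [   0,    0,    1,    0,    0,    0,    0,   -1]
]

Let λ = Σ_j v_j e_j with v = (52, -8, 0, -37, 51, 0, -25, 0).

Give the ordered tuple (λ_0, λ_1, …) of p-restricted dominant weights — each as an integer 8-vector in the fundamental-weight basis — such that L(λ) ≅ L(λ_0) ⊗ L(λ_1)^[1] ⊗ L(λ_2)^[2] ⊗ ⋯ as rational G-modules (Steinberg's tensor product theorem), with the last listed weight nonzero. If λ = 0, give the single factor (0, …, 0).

((1, 1, 1, 0, 1, 0, 1, 0), (1, 0, 1, 0, 1, 0, 1, 0), (0, 1, 0, 0, 1, 1, 0, 0))

Change of basis e → ω: c = M·v where v = (52, -8, 0, -37, 51, 0, -25, 0):
  c_1 = (-2)·(52) + (0)·(-8) + (-5)·(0) + (2)·(-37) + 6·51 + (-1)·(0) + (5)·(-25) + 2·0 = 3
  c_2 = 2·52 + (0)·(-8) + 7·0 + (-5)·(-37) + (-9)·(51) + 2·0 + (-7)·(-25) + (-4)·(0) = 5
  c_3 = (-1)·(52) + (0)·(-8) + (-3)·(0) + (2)·(-37) + 4·51 + 0·0 + (3)·(-25) + 1·0 = 3
  c_4 = 0·52 + (0)·(-8) + 0·0 + (0)·(-37) + 0·51 + 1·0 + (0)·(-25) + 0·0 = 0
  c_5 = (-1)·(52) + (0)·(-8) + (-6)·(0) + (4)·(-37) + 7·51 + 0·0 + (6)·(-25) + 1·0 = 7
  c_6 = (-1)·(52) + (-1)·(-8) + 1·0 + (-2)·(-37) + (-1)·(51) + (-1)·(0) + (-1)·(-25) + 1·0 = 4
  c_7 = (-1)·(52) + (0)·(-8) + (-3)·(0) + (2)·(-37) + 4·51 + (-1)·(0) + (3)·(-25) + 2·0 = 3
  c_8 = 0·52 + (0)·(-8) + 1·0 + (0)·(-37) + 0·51 + 0·0 + (0)·(-25) + (-1)·(0) = 0
Base-2 expansion of each c_i:
  c_1 = 3 = 1·2^0 + 1·2^1
  c_2 = 5 = 1·2^0 + 0·2^1 + 1·2^2
  c_3 = 3 = 1·2^0 + 1·2^1
  c_4 = 0
  c_5 = 7 = 1·2^0 + 1·2^1 + 1·2^2
  c_6 = 4 = 0·2^0 + 0·2^1 + 1·2^2
  c_7 = 3 = 1·2^0 + 1·2^1
  c_8 = 0
Factor λ_0 = (1, 1, 1, 0, 1, 0, 1, 0)
Factor λ_1 = (1, 0, 1, 0, 1, 0, 1, 0)
Factor λ_2 = (0, 1, 0, 0, 1, 1, 0, 0)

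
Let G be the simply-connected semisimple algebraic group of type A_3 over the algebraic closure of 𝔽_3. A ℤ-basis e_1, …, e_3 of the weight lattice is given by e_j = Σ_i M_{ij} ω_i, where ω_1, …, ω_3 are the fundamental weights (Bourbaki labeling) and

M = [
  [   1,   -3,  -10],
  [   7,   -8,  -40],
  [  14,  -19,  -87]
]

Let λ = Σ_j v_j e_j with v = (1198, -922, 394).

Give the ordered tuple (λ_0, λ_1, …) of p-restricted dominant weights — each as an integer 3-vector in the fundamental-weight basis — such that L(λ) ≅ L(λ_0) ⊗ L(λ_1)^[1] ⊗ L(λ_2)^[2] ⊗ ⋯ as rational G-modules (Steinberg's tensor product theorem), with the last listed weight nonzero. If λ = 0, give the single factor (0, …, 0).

Change of basis e → ω: c = M·v where v = (1198, -922, 394):
  c_1 = (1)·(1198) + (-3)·(-922) + (-10)·(394) = 24
  c_2 = (7)·(1198) + (-8)·(-922) + (-40)·(394) = 2
  c_3 = (14)·(1198) + (-19)·(-922) + (-87)·(394) = 12
Writing each c_i in base p = 3:
  c_1 = 24 = 0·3^0 + 2·3^1 + 2·3^2
  c_2 = 2 = 2·3^0
  c_3 = 12 = 0·3^0 + 1·3^1 + 1·3^2
Factor λ_0 = (0, 2, 0)
Factor λ_1 = (2, 0, 1)
Factor λ_2 = (2, 0, 1)

((0, 2, 0), (2, 0, 1), (2, 0, 1))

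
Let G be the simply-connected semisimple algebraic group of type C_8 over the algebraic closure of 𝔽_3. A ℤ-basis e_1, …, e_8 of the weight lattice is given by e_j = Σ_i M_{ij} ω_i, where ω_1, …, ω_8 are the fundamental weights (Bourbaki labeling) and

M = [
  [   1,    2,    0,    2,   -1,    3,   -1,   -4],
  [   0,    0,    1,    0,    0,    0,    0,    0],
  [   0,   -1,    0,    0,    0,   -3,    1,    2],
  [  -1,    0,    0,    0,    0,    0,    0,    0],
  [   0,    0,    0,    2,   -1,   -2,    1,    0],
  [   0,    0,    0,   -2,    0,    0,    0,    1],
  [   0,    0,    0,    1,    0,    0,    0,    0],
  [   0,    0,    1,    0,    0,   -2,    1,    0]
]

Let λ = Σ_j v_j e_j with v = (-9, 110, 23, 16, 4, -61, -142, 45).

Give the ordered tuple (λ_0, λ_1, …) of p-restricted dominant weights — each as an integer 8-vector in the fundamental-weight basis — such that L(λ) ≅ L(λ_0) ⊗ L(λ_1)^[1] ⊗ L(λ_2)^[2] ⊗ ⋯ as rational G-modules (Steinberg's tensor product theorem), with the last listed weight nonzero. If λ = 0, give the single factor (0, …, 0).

((0, 2, 0, 0, 2, 1, 1, 0), (0, 1, 1, 0, 2, 1, 2, 1), (2, 2, 2, 1, 0, 1, 1, 0))

Converting to the ω-basis (c_i = row i of M dotted with v = (-9, 110, 23, 16, 4, -61, -142, 45)):
  c_1 = (1)·(-9) + 2·110 + 0·23 + 2·16 + (-1)·(4) + (3)·(-61) + (-1)·(-142) + (-4)·(45) = 18
  c_2 = (0)·(-9) + 0·110 + 1·23 + 0·16 + 0·4 + (0)·(-61) + (0)·(-142) + 0·45 = 23
  c_3 = (0)·(-9) + (-1)·(110) + 0·23 + 0·16 + 0·4 + (-3)·(-61) + (1)·(-142) + 2·45 = 21
  c_4 = (-1)·(-9) + 0·110 + 0·23 + 0·16 + 0·4 + (0)·(-61) + (0)·(-142) + 0·45 = 9
  c_5 = (0)·(-9) + 0·110 + 0·23 + 2·16 + (-1)·(4) + (-2)·(-61) + (1)·(-142) + 0·45 = 8
  c_6 = (0)·(-9) + 0·110 + 0·23 + (-2)·(16) + 0·4 + (0)·(-61) + (0)·(-142) + 1·45 = 13
  c_7 = (0)·(-9) + 0·110 + 0·23 + 1·16 + 0·4 + (0)·(-61) + (0)·(-142) + 0·45 = 16
  c_8 = (0)·(-9) + 0·110 + 1·23 + 0·16 + 0·4 + (-2)·(-61) + (1)·(-142) + 0·45 = 3
Writing each c_i in base p = 3:
  c_1 = 18 = 0·3^0 + 0·3^1 + 2·3^2
  c_2 = 23 = 2·3^0 + 1·3^1 + 2·3^2
  c_3 = 21 = 0·3^0 + 1·3^1 + 2·3^2
  c_4 = 9 = 0·3^0 + 0·3^1 + 1·3^2
  c_5 = 8 = 2·3^0 + 2·3^1
  c_6 = 13 = 1·3^0 + 1·3^1 + 1·3^2
  c_7 = 16 = 1·3^0 + 2·3^1 + 1·3^2
  c_8 = 3 = 0·3^0 + 1·3^1
Factor λ_0 = (0, 2, 0, 0, 2, 1, 1, 0)
Factor λ_1 = (0, 1, 1, 0, 2, 1, 2, 1)
Factor λ_2 = (2, 2, 2, 1, 0, 1, 1, 0)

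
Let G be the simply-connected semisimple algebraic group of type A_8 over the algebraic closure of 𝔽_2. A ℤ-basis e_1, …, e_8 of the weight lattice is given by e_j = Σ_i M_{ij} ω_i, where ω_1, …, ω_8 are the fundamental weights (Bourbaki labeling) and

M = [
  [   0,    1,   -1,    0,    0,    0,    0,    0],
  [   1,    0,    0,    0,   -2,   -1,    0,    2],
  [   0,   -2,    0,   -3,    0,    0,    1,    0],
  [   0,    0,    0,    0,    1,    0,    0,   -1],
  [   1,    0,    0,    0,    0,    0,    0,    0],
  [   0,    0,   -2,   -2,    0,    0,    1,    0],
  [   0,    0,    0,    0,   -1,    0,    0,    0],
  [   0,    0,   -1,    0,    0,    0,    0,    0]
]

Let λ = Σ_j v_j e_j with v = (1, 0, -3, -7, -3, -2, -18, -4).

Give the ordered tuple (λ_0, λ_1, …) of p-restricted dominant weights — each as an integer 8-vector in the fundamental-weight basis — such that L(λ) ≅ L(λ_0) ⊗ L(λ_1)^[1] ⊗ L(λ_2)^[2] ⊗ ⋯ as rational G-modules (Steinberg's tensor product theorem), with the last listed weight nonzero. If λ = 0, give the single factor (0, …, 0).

ω-coordinates c = M·v, v = (1, 0, -3, -7, -3, -2, -18, -4):
  c_1 = (0)·(1) + (1)·(0) + (-1)·(-3) + (0)·(-7) + (0)·(-3) + (0)·(-2) + (0)·(-18) + (0)·(-4) = 3
  c_2 = (1)·(1) + (0)·(0) + (0)·(-3) + (0)·(-7) + (-2)·(-3) + (-1)·(-2) + (0)·(-18) + (2)·(-4) = 1
  c_3 = (0)·(1) + (-2)·(0) + (0)·(-3) + (-3)·(-7) + (0)·(-3) + (0)·(-2) + (1)·(-18) + (0)·(-4) = 3
  c_4 = (0)·(1) + (0)·(0) + (0)·(-3) + (0)·(-7) + (1)·(-3) + (0)·(-2) + (0)·(-18) + (-1)·(-4) = 1
  c_5 = (1)·(1) + (0)·(0) + (0)·(-3) + (0)·(-7) + (0)·(-3) + (0)·(-2) + (0)·(-18) + (0)·(-4) = 1
  c_6 = (0)·(1) + (0)·(0) + (-2)·(-3) + (-2)·(-7) + (0)·(-3) + (0)·(-2) + (1)·(-18) + (0)·(-4) = 2
  c_7 = (0)·(1) + (0)·(0) + (0)·(-3) + (0)·(-7) + (-1)·(-3) + (0)·(-2) + (0)·(-18) + (0)·(-4) = 3
  c_8 = (0)·(1) + (0)·(0) + (-1)·(-3) + (0)·(-7) + (0)·(-3) + (0)·(-2) + (0)·(-18) + (0)·(-4) = 3
Writing each c_i in base p = 2:
  c_1 = 3 = 1·2^0 + 1·2^1
  c_2 = 1 = 1·2^0
  c_3 = 3 = 1·2^0 + 1·2^1
  c_4 = 1 = 1·2^0
  c_5 = 1 = 1·2^0
  c_6 = 2 = 0·2^0 + 1·2^1
  c_7 = 3 = 1·2^0 + 1·2^1
  c_8 = 3 = 1·2^0 + 1·2^1
Factor λ_0 = (1, 1, 1, 1, 1, 0, 1, 1)
Factor λ_1 = (1, 0, 1, 0, 0, 1, 1, 1)

((1, 1, 1, 1, 1, 0, 1, 1), (1, 0, 1, 0, 0, 1, 1, 1))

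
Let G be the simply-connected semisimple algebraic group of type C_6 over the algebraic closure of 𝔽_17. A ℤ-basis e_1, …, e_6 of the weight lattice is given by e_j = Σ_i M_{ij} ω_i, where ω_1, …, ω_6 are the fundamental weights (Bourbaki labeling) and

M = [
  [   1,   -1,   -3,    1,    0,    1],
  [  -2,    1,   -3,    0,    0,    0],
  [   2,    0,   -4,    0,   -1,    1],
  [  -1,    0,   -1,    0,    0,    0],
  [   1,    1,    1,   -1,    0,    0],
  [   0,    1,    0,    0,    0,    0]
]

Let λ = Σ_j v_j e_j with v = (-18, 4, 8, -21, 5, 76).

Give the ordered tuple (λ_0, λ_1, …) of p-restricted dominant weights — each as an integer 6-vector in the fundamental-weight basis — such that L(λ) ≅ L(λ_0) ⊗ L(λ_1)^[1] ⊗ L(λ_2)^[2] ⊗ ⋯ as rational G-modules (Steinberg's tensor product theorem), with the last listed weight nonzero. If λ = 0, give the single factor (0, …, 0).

((9, 16, 3, 10, 15, 4),)

Change of basis e → ω: c = M·v where v = (-18, 4, 8, -21, 5, 76):
  c_1 = (1)·(-18) + (-1)·(4) + (-3)·(8) + (1)·(-21) + 0·5 + 1·76 = 9
  c_2 = (-2)·(-18) + 1·4 + (-3)·(8) + (0)·(-21) + 0·5 + 0·76 = 16
  c_3 = (2)·(-18) + 0·4 + (-4)·(8) + (0)·(-21) + (-1)·(5) + 1·76 = 3
  c_4 = (-1)·(-18) + 0·4 + (-1)·(8) + (0)·(-21) + 0·5 + 0·76 = 10
  c_5 = (1)·(-18) + 1·4 + 1·8 + (-1)·(-21) + 0·5 + 0·76 = 15
  c_6 = (0)·(-18) + 1·4 + 0·8 + (0)·(-21) + 0·5 + 0·76 = 4
Expand coordinatewise in base 17:
  c_1 = 9 = 9·17^0
  c_2 = 16 = 16·17^0
  c_3 = 3 = 3·17^0
  c_4 = 10 = 10·17^0
  c_5 = 15 = 15·17^0
  c_6 = 4 = 4·17^0
λ_0 = (9, 16, 3, 10, 15, 4)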